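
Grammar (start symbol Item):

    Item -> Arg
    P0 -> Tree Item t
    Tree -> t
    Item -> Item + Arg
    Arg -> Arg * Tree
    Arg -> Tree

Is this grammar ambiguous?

Unambiguous

(P0 is unreachable from Item, so its rules don't affect L(Item).) This is a standard precedence ladder (Item over Arg over Tree), with each level left-recursive on its own operator ('+' at Item, '*' at Arg). That structure is LR(1), hence unambiguous.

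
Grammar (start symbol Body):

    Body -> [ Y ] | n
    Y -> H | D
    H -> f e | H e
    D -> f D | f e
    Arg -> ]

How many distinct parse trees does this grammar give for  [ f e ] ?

Parse trees for [ f e ]:
  [Body [ [Y [H f e]] ]]
  [Body [ [Y [D f e]] ]]

2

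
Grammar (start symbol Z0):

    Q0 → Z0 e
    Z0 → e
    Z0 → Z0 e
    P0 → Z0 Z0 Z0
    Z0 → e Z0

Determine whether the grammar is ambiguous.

Ambiguous

Witness: e e

Derivation 1: Z0 ⇒ Z0 e ⇒ e e
Derivation 2: Z0 ⇒ e Z0 ⇒ e e

Two distinct leftmost derivations for the same string.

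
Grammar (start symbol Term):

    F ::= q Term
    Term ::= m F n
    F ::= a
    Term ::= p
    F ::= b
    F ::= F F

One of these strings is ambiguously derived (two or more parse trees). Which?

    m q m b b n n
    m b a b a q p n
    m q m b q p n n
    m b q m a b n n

m q m b b n n: 1 tree
m b a b a q p n: 14 trees
m q m b q p n n: 1 tree
m b q m a b n n: 1 tree

m b a b a q p n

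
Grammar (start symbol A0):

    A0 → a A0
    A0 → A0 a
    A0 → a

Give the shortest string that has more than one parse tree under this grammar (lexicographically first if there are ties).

length 1: no string has ≥2 trees
length 2: a a has 2 parse trees

Two derivations of a a:
  A0 ⇒ a A0 ⇒ a a
  A0 ⇒ A0 a ⇒ a a

a a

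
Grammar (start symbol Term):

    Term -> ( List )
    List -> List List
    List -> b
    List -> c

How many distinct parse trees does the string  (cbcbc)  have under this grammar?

14

Parse trees for (cbcbc) (showing first 6 of 14):
  [Term ( [List [List c] [List [List b] [List [List c] [List [List b] [List c]]]]] )]
  [Term ( [List [List c] [List [List b] [List [List [List c] [List b]] [List c]]]] )]
  [Term ( [List [List c] [List [List [List b] [List c]] [List [List b] [List c]]]] )]
  [Term ( [List [List c] [List [List [List b] [List [List c] [List b]]] [List c]]] )]
  [Term ( [List [List c] [List [List [List [List b] [List c]] [List b]] [List c]]] )]
  [Term ( [List [List [List c] [List b]] [List [List c] [List [List b] [List c]]]] )]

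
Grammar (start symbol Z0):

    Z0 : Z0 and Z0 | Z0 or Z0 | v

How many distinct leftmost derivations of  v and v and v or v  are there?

5

Parse trees for v and v and v or v:
  [Z0 [Z0 v] and [Z0 [Z0 v] and [Z0 [Z0 v] or [Z0 v]]]]
  [Z0 [Z0 v] and [Z0 [Z0 [Z0 v] and [Z0 v]] or [Z0 v]]]
  [Z0 [Z0 [Z0 v] and [Z0 v]] and [Z0 [Z0 v] or [Z0 v]]]
  [Z0 [Z0 [Z0 v] and [Z0 [Z0 v] and [Z0 v]]] or [Z0 v]]
  [Z0 [Z0 [Z0 [Z0 v] and [Z0 v]] and [Z0 v]] or [Z0 v]]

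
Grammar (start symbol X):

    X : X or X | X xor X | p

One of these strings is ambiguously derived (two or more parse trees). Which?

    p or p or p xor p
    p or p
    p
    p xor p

p or p or p xor p: 5 trees
p or p: 1 tree
p: 1 tree
p xor p: 1 tree

p or p or p xor p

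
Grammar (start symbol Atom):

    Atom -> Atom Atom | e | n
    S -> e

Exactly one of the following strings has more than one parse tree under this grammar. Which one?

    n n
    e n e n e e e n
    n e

n n: 1 tree
e n e n e e e n: 429 trees
n e: 1 tree

e n e n e e e n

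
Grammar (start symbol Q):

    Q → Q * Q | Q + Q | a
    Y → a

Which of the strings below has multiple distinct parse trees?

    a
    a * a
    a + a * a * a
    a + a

a + a * a * a

a: 1 tree
a * a: 1 tree
a + a * a * a: 5 trees
a + a: 1 tree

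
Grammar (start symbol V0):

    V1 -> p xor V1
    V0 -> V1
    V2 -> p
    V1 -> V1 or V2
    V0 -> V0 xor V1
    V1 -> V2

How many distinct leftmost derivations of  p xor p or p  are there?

Parse trees for p xor p or p:
  [V0 [V1 p xor [V1 [V1 [V2 p]] or [V2 p]]]]
  [V0 [V1 [V1 p xor [V1 [V2 p]]] or [V2 p]]]
  [V0 [V0 [V1 [V2 p]]] xor [V1 [V1 [V2 p]] or [V2 p]]]

3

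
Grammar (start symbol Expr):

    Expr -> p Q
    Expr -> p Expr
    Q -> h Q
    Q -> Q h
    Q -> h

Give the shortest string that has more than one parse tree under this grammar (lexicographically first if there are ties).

p h h

length 2: no string has ≥2 trees
length 3: p h h has 2 parse trees

Two derivations of p h h:
  Expr ⇒ p Q ⇒ p h Q ⇒ p h h
  Expr ⇒ p Q ⇒ p Q h ⇒ p h h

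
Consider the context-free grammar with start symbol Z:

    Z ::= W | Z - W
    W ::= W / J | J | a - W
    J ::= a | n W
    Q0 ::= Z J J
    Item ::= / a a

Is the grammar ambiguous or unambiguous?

Witness: a - a

Derivation 1: Z ⇒ W ⇒ a - W ⇒ a - J ⇒ a - a
Derivation 2: Z ⇒ Z - W ⇒ W - W ⇒ J - W ⇒ a - W ⇒ a - J ⇒ a - a

Two distinct leftmost derivations for the same string.

Ambiguous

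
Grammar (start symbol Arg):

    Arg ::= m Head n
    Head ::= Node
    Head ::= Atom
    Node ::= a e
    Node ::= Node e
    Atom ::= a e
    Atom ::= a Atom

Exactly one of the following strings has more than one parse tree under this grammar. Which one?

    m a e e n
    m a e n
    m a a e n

m a e n

m a e e n: 1 tree
m a e n: 2 trees
m a a e n: 1 tree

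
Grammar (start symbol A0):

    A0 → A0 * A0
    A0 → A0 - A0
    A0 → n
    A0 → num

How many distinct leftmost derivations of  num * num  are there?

Parse trees for num * num:
  [A0 [A0 num] * [A0 num]]

1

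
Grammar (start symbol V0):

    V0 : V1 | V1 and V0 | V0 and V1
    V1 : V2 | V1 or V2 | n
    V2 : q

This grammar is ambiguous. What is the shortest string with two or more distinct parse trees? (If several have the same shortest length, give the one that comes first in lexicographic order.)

length 1: no string has ≥2 trees
length 3: n and n has 2 parse trees

Two derivations of n and n:
  V0 ⇒ V1 and V0 ⇒ n and V0 ⇒ n and V1 ⇒ n and n
  V0 ⇒ V0 and V1 ⇒ V1 and V1 ⇒ n and V1 ⇒ n and n

n and n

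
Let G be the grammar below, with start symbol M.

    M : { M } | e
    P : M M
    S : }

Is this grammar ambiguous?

Only M is reachable from M; ignoring the rest: L(M) is { openⁿ atom closeⁿ : n ≥ 0 }. The bracket depth fixes n, and the derivation is forced at every step.

Unambiguous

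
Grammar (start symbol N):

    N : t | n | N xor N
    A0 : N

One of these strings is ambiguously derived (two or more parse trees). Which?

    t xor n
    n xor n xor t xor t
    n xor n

n xor n xor t xor t

t xor n: 1 tree
n xor n xor t xor t: 5 trees
n xor n: 1 tree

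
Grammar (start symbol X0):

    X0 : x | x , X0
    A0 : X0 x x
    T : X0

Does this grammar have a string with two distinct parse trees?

Unambiguous

(A0, T are unreachable from X0, so their rules don't affect L(X0).) The reachable grammar is A → atom sep A | atom. Each atom is followed by either the separator (recurse) or end-of-string (stop) — no choice point.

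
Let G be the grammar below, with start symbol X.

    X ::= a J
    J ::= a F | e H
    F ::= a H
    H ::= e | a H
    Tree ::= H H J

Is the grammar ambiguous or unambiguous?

Only X, J, F, H are reachable from X; ignoring the rest: Each reachable nonterminal has at most one production per leading terminal, and all productions are right-linear; the derivation is determined token-by-token.

Unambiguous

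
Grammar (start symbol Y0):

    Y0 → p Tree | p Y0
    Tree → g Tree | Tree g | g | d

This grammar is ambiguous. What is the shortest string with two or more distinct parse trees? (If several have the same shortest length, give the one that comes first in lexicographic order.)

p g g

length 2: no string has ≥2 trees
length 3: p g g has 2 parse trees

Two derivations of p g g:
  Y0 ⇒ p Tree ⇒ p g Tree ⇒ p g g
  Y0 ⇒ p Tree ⇒ p Tree g ⇒ p g g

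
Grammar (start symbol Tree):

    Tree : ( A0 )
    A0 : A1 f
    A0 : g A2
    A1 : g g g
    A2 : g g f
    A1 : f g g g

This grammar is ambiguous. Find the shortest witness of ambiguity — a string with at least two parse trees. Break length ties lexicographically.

( g g g f )

length 6: ( g g g f ) has 2 parse trees

Two derivations of ( g g g f ):
  Tree ⇒ ( A0 ) ⇒ ( A1 f ) ⇒ ( g g g f )
  Tree ⇒ ( A0 ) ⇒ ( g A2 ) ⇒ ( g g g f )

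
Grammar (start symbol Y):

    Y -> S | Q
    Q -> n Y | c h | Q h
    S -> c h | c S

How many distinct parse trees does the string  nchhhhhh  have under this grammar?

7

Parse trees for nchhhhhh:
  [Y [Q n [Y [Q [Q [Q [Q [Q [Q c h] h] h] h] h] h]]]]
  [Y [Q [Q n [Y [Q [Q [Q [Q [Q c h] h] h] h] h]]] h]]
  [Y [Q [Q [Q n [Y [Q [Q [Q [Q c h] h] h] h]]] h] h]]
  [Y [Q [Q [Q [Q n [Y [Q [Q [Q c h] h] h]]] h] h] h]]
  [Y [Q [Q [Q [Q [Q n [Y [Q [Q c h] h]]] h] h] h] h]]
  [Y [Q [Q [Q [Q [Q [Q n [Y [S c h]]] h] h] h] h] h]]
  [Y [Q [Q [Q [Q [Q [Q n [Y [Q c h]]] h] h] h] h] h]]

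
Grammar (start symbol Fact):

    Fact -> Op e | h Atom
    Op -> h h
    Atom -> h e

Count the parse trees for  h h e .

Parse trees for h h e:
  [Fact [Op h h] e]
  [Fact h [Atom h e]]

2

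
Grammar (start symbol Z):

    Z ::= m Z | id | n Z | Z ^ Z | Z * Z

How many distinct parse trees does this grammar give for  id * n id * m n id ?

3

Parse trees for id * n id * m n id:
  [Z [Z id] * [Z n [Z [Z id] * [Z m [Z n [Z id]]]]]]
  [Z [Z id] * [Z [Z n [Z id]] * [Z m [Z n [Z id]]]]]
  [Z [Z [Z id] * [Z n [Z id]]] * [Z m [Z n [Z id]]]]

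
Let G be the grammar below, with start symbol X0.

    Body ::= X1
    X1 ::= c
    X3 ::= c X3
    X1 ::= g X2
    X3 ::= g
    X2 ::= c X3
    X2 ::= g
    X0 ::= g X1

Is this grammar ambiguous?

(Body is unreachable from X0, so its rules don't affect L(X0).) The reachable rules are right-linear with at most one rule per (nonterminal, next-terminal) pair. Each input token forces the next rule, so parsing is deterministic.

Unambiguous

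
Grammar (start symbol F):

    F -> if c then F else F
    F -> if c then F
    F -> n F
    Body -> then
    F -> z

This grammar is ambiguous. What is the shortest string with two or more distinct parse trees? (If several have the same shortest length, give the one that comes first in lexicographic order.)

if c then if c then z else z

length 1: no string has ≥2 trees
length 2: no string has ≥2 trees
length 3: no string has ≥2 trees
length 4: no string has ≥2 trees
length 5: no string has ≥2 trees
length 6: no string has ≥2 trees
length 7: no string has ≥2 trees
length 8: no string has ≥2 trees
length 9: if c then if c then z else z has 2 parse trees

Two derivations of if c then if c then z else z:
  F ⇒ if c then F else F ⇒ if c then if c then F else F ⇒ if c then if c then z else F ⇒ if c then if c then z else z
  F ⇒ if c then F ⇒ if c then if c then F else F ⇒ if c then if c then z else F ⇒ if c then if c then z else z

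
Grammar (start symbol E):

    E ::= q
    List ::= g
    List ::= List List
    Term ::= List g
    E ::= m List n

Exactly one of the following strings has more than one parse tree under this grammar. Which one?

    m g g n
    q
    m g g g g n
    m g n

m g g g g n

m g g n: 1 tree
q: 1 tree
m g g g g n: 5 trees
m g n: 1 tree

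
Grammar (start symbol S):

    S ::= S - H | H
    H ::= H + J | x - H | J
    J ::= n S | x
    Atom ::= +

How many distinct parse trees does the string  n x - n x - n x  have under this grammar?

11

Parse trees for n x - n x - n x (showing first 6 of 11):
  [S [S [H [J n [S [H [J x]]]]]] - [H [J n [S [S [H [J x]]] - [H [J n [S [H [J x]]]]]]]]]
  [S [S [H [J n [S [H [J x]]]]]] - [H [J n [S [H x - [H [J n [S [H [J x]]]]]]]]]]
  [S [S [S [H [J n [S [H [J x]]]]]] - [H [J n [S [H [J x]]]]]] - [H [J n [S [H [J x]]]]]]
  [S [S [H [J n [S [S [H [J x]]] - [H [J n [S [H [J x]]]]]]]]] - [H [J n [S [H [J x]]]]]]
  [S [S [H [J n [S [H x - [H [J n [S [H [J x]]]]]]]]]] - [H [J n [S [H [J x]]]]]]
  [S [H [J n [S [S [H [J x]]] - [H [J n [S [S [H [J x]]] - [H [J n [S [H [J x]]]]]]]]]]]]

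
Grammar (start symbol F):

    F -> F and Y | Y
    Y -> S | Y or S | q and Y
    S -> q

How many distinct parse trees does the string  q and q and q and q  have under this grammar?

Parse trees for q and q and q and q:
  [F [F [Y [S q]]] and [Y q and [Y q and [Y [S q]]]]]
  [F [F [F [Y [S q]]] and [Y [S q]]] and [Y q and [Y [S q]]]]
  [F [F [Y q and [Y [S q]]]] and [Y q and [Y [S q]]]]
  [F [F [F [Y [S q]]] and [Y q and [Y [S q]]]] and [Y [S q]]]
  [F [F [F [F [Y [S q]]] and [Y [S q]]] and [Y [S q]]] and [Y [S q]]]
  [F [F [F [Y q and [Y [S q]]]] and [Y [S q]]] and [Y [S q]]]
  [F [F [Y q and [Y q and [Y [S q]]]]] and [Y [S q]]]
  [F [Y q and [Y q and [Y q and [Y [S q]]]]]]

8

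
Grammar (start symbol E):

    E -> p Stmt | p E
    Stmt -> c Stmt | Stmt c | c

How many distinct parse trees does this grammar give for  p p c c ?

2

Parse trees for p p c c:
  [E p [E p [Stmt c [Stmt c]]]]
  [E p [E p [Stmt [Stmt c] c]]]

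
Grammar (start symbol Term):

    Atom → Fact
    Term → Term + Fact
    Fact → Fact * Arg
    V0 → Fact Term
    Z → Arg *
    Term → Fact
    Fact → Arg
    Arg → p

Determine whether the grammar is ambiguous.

Unambiguous

(V0, Z, Atom are unreachable from Term, so their rules don't affect L(Term).) The grammar is stratified — Term handles '+' (left-recursive), Fact handles '*', Arg atoms. Each operator has a fixed associativity and precedence level, so every string has one parse.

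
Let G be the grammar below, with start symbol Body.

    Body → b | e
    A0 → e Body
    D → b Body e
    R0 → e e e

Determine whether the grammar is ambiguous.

(A0, D, R0 are unreachable from Body, so their rules don't affect L(Body).) Restricted to the reachable nonterminals, every rule has the form A → t or A → t B, and no two rules for the same A share a first terminal. The grammar encodes a DFA — one run per string.

Unambiguous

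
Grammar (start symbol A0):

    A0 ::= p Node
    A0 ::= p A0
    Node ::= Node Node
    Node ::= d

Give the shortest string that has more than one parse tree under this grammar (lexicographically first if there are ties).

p d d d

length 2: no string has ≥2 trees
length 3: no string has ≥2 trees
length 4: p d d d has 2 parse trees

Two derivations of p d d d:
  A0 ⇒ p Node ⇒ p Node Node ⇒ p Node Node Node ⇒ p d Node Node ⇒ p d d Node ⇒ p d d d
  A0 ⇒ p Node ⇒ p Node Node ⇒ p d Node ⇒ p d Node Node ⇒ p d d Node ⇒ p d d d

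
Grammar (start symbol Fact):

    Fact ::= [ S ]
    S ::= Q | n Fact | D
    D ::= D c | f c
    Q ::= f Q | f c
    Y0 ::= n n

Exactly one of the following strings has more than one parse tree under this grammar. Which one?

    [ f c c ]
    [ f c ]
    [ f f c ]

[ f c ]

[ f c c ]: 1 tree
[ f c ]: 2 trees
[ f f c ]: 1 tree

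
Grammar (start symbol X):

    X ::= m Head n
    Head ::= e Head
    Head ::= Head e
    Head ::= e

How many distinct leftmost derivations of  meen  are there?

Parse trees for meen:
  [X m [Head e [Head e]] n]
  [X m [Head [Head e] e] n]

2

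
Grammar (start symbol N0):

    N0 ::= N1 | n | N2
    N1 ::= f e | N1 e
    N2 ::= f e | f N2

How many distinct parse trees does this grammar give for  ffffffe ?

1

Parse trees for ffffffe:
  [N0 [N2 f [N2 f [N2 f [N2 f [N2 f [N2 f e]]]]]]]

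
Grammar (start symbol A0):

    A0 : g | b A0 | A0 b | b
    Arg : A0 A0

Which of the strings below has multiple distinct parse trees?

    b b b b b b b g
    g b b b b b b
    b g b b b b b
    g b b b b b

b g b b b b b

b b b b b b b g: 1 tree
g b b b b b b: 1 tree
b g b b b b b: 6 trees
g b b b b b: 1 tree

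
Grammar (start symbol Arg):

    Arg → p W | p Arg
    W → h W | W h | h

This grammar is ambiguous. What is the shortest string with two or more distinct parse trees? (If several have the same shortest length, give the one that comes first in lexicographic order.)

p h h

length 2: no string has ≥2 trees
length 3: p h h has 2 parse trees

Two derivations of p h h:
  Arg ⇒ p W ⇒ p h W ⇒ p h h
  Arg ⇒ p W ⇒ p W h ⇒ p h h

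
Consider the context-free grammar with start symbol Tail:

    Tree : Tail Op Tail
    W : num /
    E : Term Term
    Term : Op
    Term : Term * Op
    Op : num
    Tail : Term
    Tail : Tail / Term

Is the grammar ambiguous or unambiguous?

Only Tail, Term, Op are reachable from Tail; ignoring the rest: Tail → Tail / Term | Term  ;  Term → Term * Op | Op  — a left-associative chain with Op at the bottom. Each string factors uniquely by precedence.

Unambiguous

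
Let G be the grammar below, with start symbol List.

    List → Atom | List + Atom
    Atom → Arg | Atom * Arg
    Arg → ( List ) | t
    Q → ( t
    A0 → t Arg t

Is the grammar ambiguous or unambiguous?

(Q, A0 are unreachable from List, so their rules don't affect L(List).) The grammar is stratified — List handles '+' (left-recursive), Atom handles '*', Arg atoms. Each operator has a fixed associativity and precedence level, so every string has one parse.

Unambiguous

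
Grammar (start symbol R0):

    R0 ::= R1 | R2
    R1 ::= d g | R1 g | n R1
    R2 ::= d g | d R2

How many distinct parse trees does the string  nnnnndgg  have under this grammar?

Parse trees for nnnnndgg:
  [R0 [R1 [R1 n [R1 n [R1 n [R1 n [R1 n [R1 d g]]]]]] g]]
  [R0 [R1 n [R1 [R1 n [R1 n [R1 n [R1 n [R1 d g]]]]] g]]]
  [R0 [R1 n [R1 n [R1 [R1 n [R1 n [R1 n [R1 d g]]]] g]]]]
  [R0 [R1 n [R1 n [R1 n [R1 [R1 n [R1 n [R1 d g]]] g]]]]]
  [R0 [R1 n [R1 n [R1 n [R1 n [R1 [R1 n [R1 d g]] g]]]]]]
  [R0 [R1 n [R1 n [R1 n [R1 n [R1 n [R1 [R1 d g] g]]]]]]]

6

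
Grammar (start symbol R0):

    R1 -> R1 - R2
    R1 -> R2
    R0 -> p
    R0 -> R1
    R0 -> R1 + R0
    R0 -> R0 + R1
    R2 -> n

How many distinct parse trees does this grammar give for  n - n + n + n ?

Parse trees for n - n + n + n:
  [R0 [R1 [R1 [R2 n]] - [R2 n]] + [R0 [R1 [R2 n]] + [R0 [R1 [R2 n]]]]]
  [R0 [R1 [R1 [R2 n]] - [R2 n]] + [R0 [R0 [R1 [R2 n]]] + [R1 [R2 n]]]]
  [R0 [R0 [R1 [R1 [R2 n]] - [R2 n]] + [R0 [R1 [R2 n]]]] + [R1 [R2 n]]]
  [R0 [R0 [R0 [R1 [R1 [R2 n]] - [R2 n]]] + [R1 [R2 n]]] + [R1 [R2 n]]]

4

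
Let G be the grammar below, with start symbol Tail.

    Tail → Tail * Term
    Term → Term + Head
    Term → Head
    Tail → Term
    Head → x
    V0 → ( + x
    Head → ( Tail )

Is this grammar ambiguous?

Unambiguous

Only Tail, Term, Head are reachable from Tail; ignoring the rest: Tail → Tail * Term | Term  ;  Term → Term + Head | Head  — a left-associative chain with Head at the bottom. Each string factors uniquely by precedence.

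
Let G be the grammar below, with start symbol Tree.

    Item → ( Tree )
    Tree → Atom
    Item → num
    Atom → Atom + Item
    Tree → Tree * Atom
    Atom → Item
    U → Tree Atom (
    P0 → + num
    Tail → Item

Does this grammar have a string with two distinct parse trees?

Unambiguous

(Tail, U, P0 are unreachable from Tree, so their rules don't affect L(Tree).) This is a standard precedence ladder (Tree over Atom over Item), with each level left-recursive on its own operator ('*' at Tree, '+' at Atom). That structure is LR(1), hence unambiguous.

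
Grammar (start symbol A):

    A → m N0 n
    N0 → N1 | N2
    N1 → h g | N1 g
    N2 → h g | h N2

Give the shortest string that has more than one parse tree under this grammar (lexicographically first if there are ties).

m h g n

length 4: m h g n has 2 parse trees

Two derivations of m h g n:
  A ⇒ m N0 n ⇒ m N1 n ⇒ m h g n
  A ⇒ m N0 n ⇒ m N2 n ⇒ m h g n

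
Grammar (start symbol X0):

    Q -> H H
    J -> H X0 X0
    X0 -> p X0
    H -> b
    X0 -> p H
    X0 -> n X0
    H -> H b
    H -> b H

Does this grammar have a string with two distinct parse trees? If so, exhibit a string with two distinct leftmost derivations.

Witness: p b b

Derivation 1: X0 ⇒ p H ⇒ p H b ⇒ p b b
Derivation 2: X0 ⇒ p H ⇒ p b H ⇒ p b b

Two distinct leftmost derivations for the same string.

Ambiguous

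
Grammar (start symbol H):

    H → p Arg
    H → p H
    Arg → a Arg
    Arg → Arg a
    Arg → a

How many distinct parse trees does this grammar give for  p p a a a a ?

8

Parse trees for p p a a a a:
  [H p [H p [Arg a [Arg a [Arg a [Arg a]]]]]]
  [H p [H p [Arg a [Arg a [Arg [Arg a] a]]]]]
  [H p [H p [Arg a [Arg [Arg a [Arg a]] a]]]]
  [H p [H p [Arg a [Arg [Arg [Arg a] a] a]]]]
  [H p [H p [Arg [Arg a [Arg a [Arg a]]] a]]]
  [H p [H p [Arg [Arg a [Arg [Arg a] a]] a]]]
  [H p [H p [Arg [Arg [Arg a [Arg a]] a] a]]]
  [H p [H p [Arg [Arg [Arg [Arg a] a] a] a]]]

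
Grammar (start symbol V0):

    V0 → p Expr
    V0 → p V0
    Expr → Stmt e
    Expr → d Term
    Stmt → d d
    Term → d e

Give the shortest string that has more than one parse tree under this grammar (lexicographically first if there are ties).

p d d e

length 4: p d d e has 2 parse trees

Two derivations of p d d e:
  V0 ⇒ p Expr ⇒ p Stmt e ⇒ p d d e
  V0 ⇒ p Expr ⇒ p d Term ⇒ p d d e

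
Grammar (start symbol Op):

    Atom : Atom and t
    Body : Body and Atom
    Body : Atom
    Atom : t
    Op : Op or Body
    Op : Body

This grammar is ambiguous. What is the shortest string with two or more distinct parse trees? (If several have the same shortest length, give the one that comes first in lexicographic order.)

t and t

length 1: no string has ≥2 trees
length 3: t and t has 2 parse trees

Two derivations of t and t:
  Op ⇒ Body ⇒ Body and Atom ⇒ Atom and Atom ⇒ t and Atom ⇒ t and t
  Op ⇒ Body ⇒ Atom ⇒ Atom and t ⇒ t and t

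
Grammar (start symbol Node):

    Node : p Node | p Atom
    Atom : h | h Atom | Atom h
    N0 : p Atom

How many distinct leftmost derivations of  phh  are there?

2

Parse trees for phh:
  [Node p [Atom h [Atom h]]]
  [Node p [Atom [Atom h] h]]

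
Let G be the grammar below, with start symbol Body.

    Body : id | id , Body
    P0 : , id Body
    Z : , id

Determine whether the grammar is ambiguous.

(P0, Z are unreachable from Body, so their rules don't affect L(Body).) The reachable grammar is A → atom sep A | atom. Each atom is followed by either the separator (recurse) or end-of-string (stop) — no choice point.

Unambiguous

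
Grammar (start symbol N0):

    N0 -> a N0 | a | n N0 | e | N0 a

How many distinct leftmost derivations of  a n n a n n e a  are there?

7

Parse trees for a n n a n n e a:
  [N0 a [N0 n [N0 n [N0 a [N0 n [N0 n [N0 [N0 e] a]]]]]]]
  [N0 a [N0 n [N0 n [N0 a [N0 n [N0 [N0 n [N0 e]] a]]]]]]
  [N0 a [N0 n [N0 n [N0 a [N0 [N0 n [N0 n [N0 e]]] a]]]]]
  [N0 a [N0 n [N0 n [N0 [N0 a [N0 n [N0 n [N0 e]]]] a]]]]
  [N0 a [N0 n [N0 [N0 n [N0 a [N0 n [N0 n [N0 e]]]]] a]]]
  [N0 a [N0 [N0 n [N0 n [N0 a [N0 n [N0 n [N0 e]]]]]] a]]
  [N0 [N0 a [N0 n [N0 n [N0 a [N0 n [N0 n [N0 e]]]]]]] a]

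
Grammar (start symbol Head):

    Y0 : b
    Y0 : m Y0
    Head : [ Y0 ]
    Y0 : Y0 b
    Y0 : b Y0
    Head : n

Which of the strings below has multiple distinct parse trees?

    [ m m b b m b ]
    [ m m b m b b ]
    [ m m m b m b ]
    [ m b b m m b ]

[ m m b b m b ]: 1 tree
[ m m b m b b ]: 6 trees
[ m m m b m b ]: 1 tree
[ m b b m m b ]: 1 tree

[ m m b m b b ]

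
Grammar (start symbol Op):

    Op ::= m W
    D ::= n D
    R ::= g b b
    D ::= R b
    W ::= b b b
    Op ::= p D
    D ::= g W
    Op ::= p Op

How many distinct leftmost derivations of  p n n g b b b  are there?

2

Parse trees for p n n g b b b:
  [Op p [D n [D n [D [R g b b] b]]]]
  [Op p [D n [D n [D g [W b b b]]]]]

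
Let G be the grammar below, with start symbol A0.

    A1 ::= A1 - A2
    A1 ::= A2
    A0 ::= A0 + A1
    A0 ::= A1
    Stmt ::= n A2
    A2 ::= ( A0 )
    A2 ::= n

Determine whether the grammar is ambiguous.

Unambiguous

(Stmt is unreachable from A0, so its rules don't affect L(A0).) The grammar is stratified — A0 handles '+' (left-recursive), A1 handles '-', A2 atoms. Each operator has a fixed associativity and precedence level, so every string has one parse.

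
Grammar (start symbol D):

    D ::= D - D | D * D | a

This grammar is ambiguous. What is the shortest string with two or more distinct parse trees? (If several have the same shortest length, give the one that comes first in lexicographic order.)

a * a * a

length 1: no string has ≥2 trees
length 3: no string has ≥2 trees
length 5: a * a * a has 2 parse trees

Two derivations of a * a * a:
  D ⇒ D * D ⇒ D * D * D ⇒ a * D * D ⇒ a * a * D ⇒ a * a * a
  D ⇒ D * D ⇒ a * D ⇒ a * D * D ⇒ a * a * D ⇒ a * a * a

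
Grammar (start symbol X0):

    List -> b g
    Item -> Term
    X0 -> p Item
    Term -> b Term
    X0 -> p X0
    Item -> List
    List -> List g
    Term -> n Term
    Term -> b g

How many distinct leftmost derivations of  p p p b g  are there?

2

Parse trees for p p p b g:
  [X0 p [X0 p [X0 p [Item [Term b g]]]]]
  [X0 p [X0 p [X0 p [Item [List b g]]]]]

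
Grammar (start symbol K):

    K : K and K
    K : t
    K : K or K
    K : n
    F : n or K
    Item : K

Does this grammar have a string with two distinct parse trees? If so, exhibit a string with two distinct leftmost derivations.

Ambiguous

Witness: n and n and n

Derivation 1: K ⇒ K and K ⇒ K and K and K ⇒ n and K and K ⇒ n and n and K ⇒ n and n and n
Derivation 2: K ⇒ K and K ⇒ n and K ⇒ n and K and K ⇒ n and n and K ⇒ n and n and n

Two distinct leftmost derivations for the same string.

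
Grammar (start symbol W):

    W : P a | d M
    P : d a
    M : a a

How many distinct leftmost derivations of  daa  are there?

Parse trees for daa:
  [W [P d a] a]
  [W d [M a a]]

2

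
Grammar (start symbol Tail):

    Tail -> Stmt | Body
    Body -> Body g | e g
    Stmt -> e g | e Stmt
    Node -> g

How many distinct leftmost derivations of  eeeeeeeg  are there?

Parse trees for eeeeeeeg:
  [Tail [Stmt e [Stmt e [Stmt e [Stmt e [Stmt e [Stmt e [Stmt e g]]]]]]]]

1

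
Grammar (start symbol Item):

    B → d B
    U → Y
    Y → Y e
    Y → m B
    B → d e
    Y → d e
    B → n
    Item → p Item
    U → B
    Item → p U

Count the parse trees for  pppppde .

2

Parse trees for pppppde:
  [Item p [Item p [Item p [Item p [Item p [U [Y d e]]]]]]]
  [Item p [Item p [Item p [Item p [Item p [U [B d e]]]]]]]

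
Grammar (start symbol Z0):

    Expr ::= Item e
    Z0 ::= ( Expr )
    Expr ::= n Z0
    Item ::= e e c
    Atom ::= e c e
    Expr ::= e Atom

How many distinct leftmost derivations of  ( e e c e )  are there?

Parse trees for ( e e c e ):
  [Z0 ( [Expr [Item e e c] e] )]
  [Z0 ( [Expr e [Atom e c e]] )]

2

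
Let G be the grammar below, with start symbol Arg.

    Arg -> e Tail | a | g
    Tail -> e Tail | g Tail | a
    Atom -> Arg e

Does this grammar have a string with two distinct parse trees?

Only Arg, Tail are reachable from Arg; ignoring the rest: Restricted to the reachable nonterminals, every rule has the form A → t or A → t B, and no two rules for the same A share a first terminal. The grammar encodes a DFA — one run per string.

Unambiguous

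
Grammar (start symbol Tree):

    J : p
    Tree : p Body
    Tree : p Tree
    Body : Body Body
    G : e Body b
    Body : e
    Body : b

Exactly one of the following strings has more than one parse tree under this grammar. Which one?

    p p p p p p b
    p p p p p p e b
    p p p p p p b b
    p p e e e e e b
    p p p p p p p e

p p p p p p b: 1 tree
p p p p p p e b: 1 tree
p p p p p p b b: 1 tree
p p e e e e e b: 42 trees
p p p p p p p e: 1 tree

p p e e e e e b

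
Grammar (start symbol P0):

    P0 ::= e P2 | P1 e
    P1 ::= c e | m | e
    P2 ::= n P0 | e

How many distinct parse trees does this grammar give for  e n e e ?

Parse trees for e n e e:
  [P0 e [P2 n [P0 e [P2 e]]]]
  [P0 e [P2 n [P0 [P1 e] e]]]

2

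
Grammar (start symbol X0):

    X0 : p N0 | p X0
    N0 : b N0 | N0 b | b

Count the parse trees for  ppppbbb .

4

Parse trees for ppppbbb:
  [X0 p [X0 p [X0 p [X0 p [N0 b [N0 b [N0 b]]]]]]]
  [X0 p [X0 p [X0 p [X0 p [N0 b [N0 [N0 b] b]]]]]]
  [X0 p [X0 p [X0 p [X0 p [N0 [N0 b [N0 b]] b]]]]]
  [X0 p [X0 p [X0 p [X0 p [N0 [N0 [N0 b] b] b]]]]]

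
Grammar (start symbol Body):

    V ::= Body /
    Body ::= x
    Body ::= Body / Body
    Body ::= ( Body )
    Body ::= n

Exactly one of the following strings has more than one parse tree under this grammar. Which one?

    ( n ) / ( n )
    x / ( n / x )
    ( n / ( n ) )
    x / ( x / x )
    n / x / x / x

( n ) / ( n ): 1 tree
x / ( n / x ): 1 tree
( n / ( n ) ): 1 tree
x / ( x / x ): 1 tree
n / x / x / x: 5 trees

n / x / x / x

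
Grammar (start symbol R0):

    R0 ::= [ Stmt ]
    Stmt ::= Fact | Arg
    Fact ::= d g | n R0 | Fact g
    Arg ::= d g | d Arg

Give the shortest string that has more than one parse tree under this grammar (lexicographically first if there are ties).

length 4: [ d g ] has 2 parse trees

Two derivations of [ d g ]:
  R0 ⇒ [ Stmt ] ⇒ [ Fact ] ⇒ [ d g ]
  R0 ⇒ [ Stmt ] ⇒ [ Arg ] ⇒ [ d g ]

[ d g ]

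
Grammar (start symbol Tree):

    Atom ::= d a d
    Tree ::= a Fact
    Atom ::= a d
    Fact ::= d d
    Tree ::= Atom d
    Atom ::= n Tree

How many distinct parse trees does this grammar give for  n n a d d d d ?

2

Parse trees for n n a d d d d:
  [Tree [Atom n [Tree [Atom n [Tree a [Fact d d]]] d]] d]
  [Tree [Atom n [Tree [Atom n [Tree [Atom a d] d]] d]] d]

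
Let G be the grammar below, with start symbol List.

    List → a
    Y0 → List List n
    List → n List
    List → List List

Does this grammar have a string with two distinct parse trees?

Witness: a a a

Derivation 1: List ⇒ List List ⇒ a List ⇒ a List List ⇒ a a List ⇒ a a a
Derivation 2: List ⇒ List List ⇒ List List List ⇒ a List List ⇒ a a List ⇒ a a a

Two distinct leftmost derivations for the same string.

Ambiguous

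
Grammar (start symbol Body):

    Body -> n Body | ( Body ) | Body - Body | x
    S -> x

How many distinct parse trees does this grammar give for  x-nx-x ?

3

Parse trees for x-nx-x:
  [Body [Body x] - [Body n [Body [Body x] - [Body x]]]]
  [Body [Body x] - [Body [Body n [Body x]] - [Body x]]]
  [Body [Body [Body x] - [Body n [Body x]]] - [Body x]]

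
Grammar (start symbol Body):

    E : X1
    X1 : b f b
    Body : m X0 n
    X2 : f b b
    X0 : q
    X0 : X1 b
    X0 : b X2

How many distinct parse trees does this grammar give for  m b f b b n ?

2

Parse trees for m b f b b n:
  [Body m [X0 [X1 b f b] b] n]
  [Body m [X0 b [X2 f b b]] n]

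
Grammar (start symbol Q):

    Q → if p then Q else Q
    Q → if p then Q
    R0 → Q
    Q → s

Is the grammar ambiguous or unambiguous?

Ambiguous

Witness: if p then if p then s else s

Derivation 1: Q ⇒ if p then Q else Q ⇒ if p then if p then Q else Q ⇒ if p then if p then s else Q ⇒ if p then if p then s else s
Derivation 2: Q ⇒ if p then Q ⇒ if p then if p then Q else Q ⇒ if p then if p then s else Q ⇒ if p then if p then s else s

Two distinct leftmost derivations for the same string.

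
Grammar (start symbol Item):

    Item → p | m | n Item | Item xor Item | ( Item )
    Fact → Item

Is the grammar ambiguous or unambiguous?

Ambiguous

Witness: n m xor m

Derivation 1: Item ⇒ n Item ⇒ n Item xor Item ⇒ n m xor Item ⇒ n m xor m
Derivation 2: Item ⇒ Item xor Item ⇒ n Item xor Item ⇒ n m xor Item ⇒ n m xor m

Two distinct leftmost derivations for the same string.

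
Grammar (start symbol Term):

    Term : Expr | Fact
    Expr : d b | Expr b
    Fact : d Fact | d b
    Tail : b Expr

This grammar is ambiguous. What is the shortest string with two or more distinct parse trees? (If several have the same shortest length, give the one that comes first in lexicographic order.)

length 2: d b has 2 parse trees

Two derivations of d b:
  Term ⇒ Expr ⇒ d b
  Term ⇒ Fact ⇒ d b

d b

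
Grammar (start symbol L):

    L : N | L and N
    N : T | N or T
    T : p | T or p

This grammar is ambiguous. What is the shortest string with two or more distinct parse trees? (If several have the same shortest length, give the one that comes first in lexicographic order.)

p or p

length 1: no string has ≥2 trees
length 3: p or p has 2 parse trees

Two derivations of p or p:
  L ⇒ N ⇒ T ⇒ T or p ⇒ p or p
  L ⇒ N ⇒ N or T ⇒ T or T ⇒ p or T ⇒ p or p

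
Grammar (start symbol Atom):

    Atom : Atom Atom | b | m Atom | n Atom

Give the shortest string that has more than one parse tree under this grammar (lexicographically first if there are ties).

length 1: no string has ≥2 trees
length 2: no string has ≥2 trees
length 3: b b b has 2 parse trees

Two derivations of b b b:
  Atom ⇒ Atom Atom ⇒ Atom Atom Atom ⇒ b Atom Atom ⇒ b b Atom ⇒ b b b
  Atom ⇒ Atom Atom ⇒ b Atom ⇒ b Atom Atom ⇒ b b Atom ⇒ b b b

b b b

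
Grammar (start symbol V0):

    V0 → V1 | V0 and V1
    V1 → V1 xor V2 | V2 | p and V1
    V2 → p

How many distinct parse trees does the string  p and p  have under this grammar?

2

Parse trees for p and p:
  [V0 [V1 p and [V1 [V2 p]]]]
  [V0 [V0 [V1 [V2 p]]] and [V1 [V2 p]]]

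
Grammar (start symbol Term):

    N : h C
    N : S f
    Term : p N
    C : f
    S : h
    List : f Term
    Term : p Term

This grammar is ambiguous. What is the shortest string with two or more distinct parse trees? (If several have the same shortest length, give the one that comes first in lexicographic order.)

p h f

length 3: p h f has 2 parse trees

Two derivations of p h f:
  Term ⇒ p N ⇒ p h C ⇒ p h f
  Term ⇒ p N ⇒ p S f ⇒ p h f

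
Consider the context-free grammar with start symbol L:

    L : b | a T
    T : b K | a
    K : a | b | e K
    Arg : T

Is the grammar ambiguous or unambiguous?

Only L, T, K are reachable from L; ignoring the rest: Each reachable nonterminal has at most one production per leading terminal, and all productions are right-linear; the derivation is determined token-by-token.

Unambiguous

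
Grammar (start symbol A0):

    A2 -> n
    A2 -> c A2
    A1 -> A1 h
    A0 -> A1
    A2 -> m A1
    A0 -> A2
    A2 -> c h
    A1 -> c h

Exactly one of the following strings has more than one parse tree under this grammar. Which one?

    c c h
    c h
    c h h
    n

c c h: 1 tree
c h: 2 trees
c h h: 1 tree
n: 1 tree

c h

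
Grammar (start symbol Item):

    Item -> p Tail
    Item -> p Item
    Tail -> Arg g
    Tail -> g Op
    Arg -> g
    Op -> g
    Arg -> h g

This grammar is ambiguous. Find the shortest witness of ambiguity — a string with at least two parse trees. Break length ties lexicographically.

length 3: p g g has 2 parse trees

Two derivations of p g g:
  Item ⇒ p Tail ⇒ p Arg g ⇒ p g g
  Item ⇒ p Tail ⇒ p g Op ⇒ p g g

p g g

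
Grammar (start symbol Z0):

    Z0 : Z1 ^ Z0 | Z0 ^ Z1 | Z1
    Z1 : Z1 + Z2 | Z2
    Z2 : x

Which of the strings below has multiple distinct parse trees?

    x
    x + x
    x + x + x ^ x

x: 1 tree
x + x: 1 tree
x + x + x ^ x: 2 trees

x + x + x ^ x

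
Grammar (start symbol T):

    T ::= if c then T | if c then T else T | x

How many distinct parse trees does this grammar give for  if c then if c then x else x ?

2

Parse trees for if c then if c then x else x:
  [T if c then [T if c then [T x] else [T x]]]
  [T if c then [T if c then [T x]] else [T x]]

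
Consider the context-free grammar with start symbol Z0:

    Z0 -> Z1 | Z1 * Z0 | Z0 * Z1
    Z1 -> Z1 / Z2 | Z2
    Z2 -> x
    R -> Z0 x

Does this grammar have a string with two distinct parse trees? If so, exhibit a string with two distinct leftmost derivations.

Ambiguous

Witness: x * x

Derivation 1: Z0 ⇒ Z1 * Z0 ⇒ Z2 * Z0 ⇒ x * Z0 ⇒ x * Z1 ⇒ x * Z2 ⇒ x * x
Derivation 2: Z0 ⇒ Z0 * Z1 ⇒ Z1 * Z1 ⇒ Z2 * Z1 ⇒ x * Z1 ⇒ x * Z2 ⇒ x * x

Two distinct leftmost derivations for the same string.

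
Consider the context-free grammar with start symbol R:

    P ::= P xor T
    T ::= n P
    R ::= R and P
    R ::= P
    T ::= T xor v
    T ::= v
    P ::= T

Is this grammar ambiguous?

Witness: v xor v

Derivation 1: R ⇒ P ⇒ P xor T ⇒ T xor T ⇒ v xor T ⇒ v xor v
Derivation 2: R ⇒ P ⇒ T ⇒ T xor v ⇒ v xor v

Two distinct leftmost derivations for the same string.

Ambiguous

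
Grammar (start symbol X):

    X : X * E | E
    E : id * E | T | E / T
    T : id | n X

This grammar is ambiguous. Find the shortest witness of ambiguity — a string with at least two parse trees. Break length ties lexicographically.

id * id

length 1: no string has ≥2 trees
length 2: no string has ≥2 trees
length 3: id * id has 2 parse trees

Two derivations of id * id:
  X ⇒ X * E ⇒ E * E ⇒ T * E ⇒ id * E ⇒ id * T ⇒ id * id
  X ⇒ E ⇒ id * E ⇒ id * T ⇒ id * id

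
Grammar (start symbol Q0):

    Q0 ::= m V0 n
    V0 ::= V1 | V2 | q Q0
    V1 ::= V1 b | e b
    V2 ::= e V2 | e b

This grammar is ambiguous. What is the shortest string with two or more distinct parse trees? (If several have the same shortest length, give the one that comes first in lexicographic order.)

length 4: m e b n has 2 parse trees

Two derivations of m e b n:
  Q0 ⇒ m V0 n ⇒ m V1 n ⇒ m e b n
  Q0 ⇒ m V0 n ⇒ m V2 n ⇒ m e b n

m e b n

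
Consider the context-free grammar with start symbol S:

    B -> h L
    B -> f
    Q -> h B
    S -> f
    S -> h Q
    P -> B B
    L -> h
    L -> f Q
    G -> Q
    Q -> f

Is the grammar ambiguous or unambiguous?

(G, P are unreachable from S, so their rules don't affect L(S).) Each reachable nonterminal has at most one production per leading terminal, and all productions are right-linear; the derivation is determined token-by-token.

Unambiguous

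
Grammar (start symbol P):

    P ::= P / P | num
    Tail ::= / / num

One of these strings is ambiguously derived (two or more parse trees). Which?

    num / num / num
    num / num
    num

num / num / num: 2 trees
num / num: 1 tree
num: 1 tree

num / num / num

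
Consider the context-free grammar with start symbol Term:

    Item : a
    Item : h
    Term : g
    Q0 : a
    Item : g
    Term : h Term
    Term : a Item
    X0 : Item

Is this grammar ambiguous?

(X0, Q0 are unreachable from Term, so their rules don't affect L(Term).) The reachable rules are right-linear with at most one rule per (nonterminal, next-terminal) pair. Each input token forces the next rule, so parsing is deterministic.

Unambiguous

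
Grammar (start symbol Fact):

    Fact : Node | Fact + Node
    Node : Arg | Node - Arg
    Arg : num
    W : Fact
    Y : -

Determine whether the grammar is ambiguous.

Unambiguous

Only Fact, Node, Arg are reachable from Fact; ignoring the rest: This is a standard precedence ladder (Fact over Node over Arg), with each level left-recursive on its own operator ('+' at Fact, '-' at Node). That structure is LR(1), hence unambiguous.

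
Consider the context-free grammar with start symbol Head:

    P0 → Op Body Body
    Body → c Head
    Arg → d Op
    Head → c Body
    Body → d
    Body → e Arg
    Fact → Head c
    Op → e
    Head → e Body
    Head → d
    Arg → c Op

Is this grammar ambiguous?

Unambiguous

(P0, Fact are unreachable from Head, so their rules don't affect L(Head).) Each reachable nonterminal has at most one production per leading terminal, and all productions are right-linear; the derivation is determined token-by-token.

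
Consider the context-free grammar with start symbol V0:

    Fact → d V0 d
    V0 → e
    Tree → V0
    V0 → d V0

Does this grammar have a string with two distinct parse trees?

(Fact, Tree are unreachable from V0, so their rules don't affect L(V0).) Each reachable nonterminal has at most one production per leading terminal, and all productions are right-linear; the derivation is determined token-by-token.

Unambiguous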